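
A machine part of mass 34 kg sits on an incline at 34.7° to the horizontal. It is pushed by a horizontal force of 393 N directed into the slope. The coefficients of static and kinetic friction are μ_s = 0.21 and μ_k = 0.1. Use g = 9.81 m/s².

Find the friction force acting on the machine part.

f ≈ 49.8 N (down the incline)

The horizontal push has a component P sin θ into the surface, so N = m g cos θ + P sin θ = 274.2 + 223.7 = 497.9 N.
Along the incline, the net driving force (taking up-slope positive) is P cos θ − m g sin θ = 323.1 − 189.9 = 133.2 N, so equilibrium requires friction f = -133.2 N (down-slope).
Maximum static friction: μ_s N = 0.21 × 497.9 = 104.6 N.
|f_req| = 133.2 > 104.6 N → the machine part slides up the incline; f = μ_k N = 0.1 × 497.9 = 49.8 N.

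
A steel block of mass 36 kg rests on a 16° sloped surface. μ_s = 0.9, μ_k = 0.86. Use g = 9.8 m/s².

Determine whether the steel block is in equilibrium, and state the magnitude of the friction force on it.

N = m g cos θ = 339 N.
Down-slope weight component: m g sin θ = 97.2 N.
μ_s N = 305 N.
97.2 ≤ 305 N, so it stays put; friction = 97.2 N.

f ≈ 97.2 N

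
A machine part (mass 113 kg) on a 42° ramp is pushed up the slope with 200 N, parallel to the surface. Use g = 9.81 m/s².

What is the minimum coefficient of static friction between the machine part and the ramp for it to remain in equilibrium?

μ_s,min ≈ 0.658

N = m g cos θ = 823.8 N.
Friction must make up the shortfall along the incline: f = m g sin θ − P = 741.8 − 200 = 541.8 N.
At the threshold f = μ_s N, so μ_s,min = 541.8/823.8 = 0.658.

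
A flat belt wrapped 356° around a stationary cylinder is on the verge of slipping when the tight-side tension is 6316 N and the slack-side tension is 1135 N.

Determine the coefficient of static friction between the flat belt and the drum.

T₂/T₁ = e^{μβ} → μ = ln(T₂/T₁)/β.
β = 356° = 6.213 rad.
μ = ln(6316/1135)/6.213 = ln(5.565)/6.213 = 0.276.

μ ≈ 0.276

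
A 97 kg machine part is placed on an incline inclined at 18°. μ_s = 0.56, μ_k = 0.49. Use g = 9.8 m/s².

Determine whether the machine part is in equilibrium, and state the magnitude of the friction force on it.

N = m g cos θ = 904 N.
Down-slope weight component: m g sin θ = 294 N.
μ_s N = 506 N.
294 ≤ 506 N, so it stays put; friction = 294 N.

f ≈ 294 N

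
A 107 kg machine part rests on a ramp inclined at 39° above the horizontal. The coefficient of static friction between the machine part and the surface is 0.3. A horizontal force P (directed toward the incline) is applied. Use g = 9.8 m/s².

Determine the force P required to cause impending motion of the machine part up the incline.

At impending motion up the slope, friction acts down-slope at its limit: f = μ_s N.
Perpendicular to the incline: N = m g cos θ + P sin θ.
Along the incline: P cos θ = m g sin θ + μ_s N = m g sin θ + μ_s (m g cos θ + P sin θ).
Solving, P (cos θ − μ_s sin θ) = m g (sin θ + μ_s cos θ), so P = 107×9.8×(sin 39° + 0.3 cos 39°)/(cos 39° − 0.3 sin 39°) = 1050×0.8625/0.5883 = 1540 N.

P ≈ 1540 N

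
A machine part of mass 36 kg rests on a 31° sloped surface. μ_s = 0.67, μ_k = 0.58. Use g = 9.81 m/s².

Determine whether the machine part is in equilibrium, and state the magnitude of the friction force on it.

f ≈ 182 N

N = m g cos θ = 303 N.
Down-slope weight component: m g sin θ = 182 N.
μ_s N = 203 N.
182 ≤ 203 N, so it stays put; friction = 182 N.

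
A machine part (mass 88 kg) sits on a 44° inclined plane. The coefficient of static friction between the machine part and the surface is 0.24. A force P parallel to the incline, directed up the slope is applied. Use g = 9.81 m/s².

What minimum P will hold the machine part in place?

The machine part tends to slide down (tan θ > μ_s), so at the point of impending slip friction acts up-slope at its limit: f = μ_s N.
P is parallel to the surface, so N = m g cos θ = 621 N.
Along the incline: P + μ_s N = m g sin θ, so P = 600 − 0.24×621 = 451 N.

P_min ≈ 451 N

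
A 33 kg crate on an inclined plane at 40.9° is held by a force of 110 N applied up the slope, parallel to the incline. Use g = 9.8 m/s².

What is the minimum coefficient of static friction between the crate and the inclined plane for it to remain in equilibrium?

μ_s,min ≈ 0.416

N = m g cos θ = 244.4 N.
Friction must make up the shortfall along the incline: f = m g sin θ − P = 211.7 − 110 = 101.7 N.
At the threshold f = μ_s N, so μ_s,min = 101.7/244.4 = 0.416.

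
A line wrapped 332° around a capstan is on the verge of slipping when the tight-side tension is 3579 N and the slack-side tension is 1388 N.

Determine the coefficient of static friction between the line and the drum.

T₂/T₁ = e^{μβ} → μ = ln(T₂/T₁)/β.
β = 332° = 5.794 rad.
μ = ln(3579/1388)/5.794 = ln(2.579)/5.794 = 0.163.

μ ≈ 0.163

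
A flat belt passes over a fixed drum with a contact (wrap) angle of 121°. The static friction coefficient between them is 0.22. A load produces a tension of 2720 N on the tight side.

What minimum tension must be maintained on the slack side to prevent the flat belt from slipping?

Capstan equation at impending slip: T_tight/T_slack = e^{μβ}.
β = 121° = 2.112 rad; e^{μβ} = e^{0.22×2.112} = 1.591.
T_slack = T_tight / e^{μβ} = 2720 / 1.591 = 1710 N.

T_min ≈ 1710 N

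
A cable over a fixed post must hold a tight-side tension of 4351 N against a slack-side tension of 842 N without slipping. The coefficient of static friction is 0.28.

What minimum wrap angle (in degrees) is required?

T₂/T₁ = e^{μβ} → β = ln(T₂/T₁)/μ.
β = ln(4351/842)/0.28 = 1.642/0.28 = 5.866 rad.
In degrees: β = 5.866 × 180/π = 336°.

β_min ≈ 336°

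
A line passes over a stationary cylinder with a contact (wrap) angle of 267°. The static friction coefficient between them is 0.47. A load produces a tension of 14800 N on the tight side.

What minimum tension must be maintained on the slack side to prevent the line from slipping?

Capstan equation at impending slip: T_tight/T_slack = e^{μβ}.
β = 267° = 4.66 rad; e^{μβ} = e^{0.47×4.66} = 8.937.
T_slack = T_tight / e^{μβ} = 14800 / 8.937 = 1660 N.

T_min ≈ 1660 N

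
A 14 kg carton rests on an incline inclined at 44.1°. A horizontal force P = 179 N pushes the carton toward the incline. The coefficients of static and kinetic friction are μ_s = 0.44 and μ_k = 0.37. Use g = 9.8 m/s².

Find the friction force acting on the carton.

f ≈ 33.1 N (down the incline)

Resolve perpendicular to the incline: N = m g cos θ + P sin θ = 14×9.8×cos 44.1° + 179×sin 44.1° = 223.1 N.
Parallel to the incline: P cos θ − m g sin θ = 128.5 − 95.48 = 33.07 N; the friction needed to balance this is 33.07 N acting down the slope.
The limit of static friction is μ_s N = 98.16 N.
|f_req| = 33.07 ≤ 98.16 N → the carton is in equilibrium; friction equals the required value.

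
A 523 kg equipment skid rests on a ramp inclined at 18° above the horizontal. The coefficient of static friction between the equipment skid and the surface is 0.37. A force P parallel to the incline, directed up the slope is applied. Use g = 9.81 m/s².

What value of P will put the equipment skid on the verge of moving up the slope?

At impending motion up the slope, friction acts down-slope at its limit: f = μ_s N.
P is parallel to the surface, so N = m g cos θ = 4880 N.
Along the incline: P = m g sin θ + μ_s N = 1590 + 0.37×4880 = 3390 N.

P ≈ 3390 N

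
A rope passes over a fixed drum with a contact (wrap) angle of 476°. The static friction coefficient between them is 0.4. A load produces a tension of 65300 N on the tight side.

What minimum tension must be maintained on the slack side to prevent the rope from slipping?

Capstan equation at impending slip: T_tight/T_slack = e^{μβ}.
β = 476° = 8.308 rad; e^{μβ} = e^{0.4×8.308} = 27.75.
T_slack = T_tight / e^{μβ} = 65300 / 27.75 = 2350 N.

T_min ≈ 2350 N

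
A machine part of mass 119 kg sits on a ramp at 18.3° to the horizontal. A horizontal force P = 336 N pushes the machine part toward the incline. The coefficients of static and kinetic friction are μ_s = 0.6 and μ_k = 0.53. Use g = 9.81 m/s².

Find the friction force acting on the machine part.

f ≈ 47.5 N (up the incline)

Resolve perpendicular to the incline: N = m g cos θ + P sin θ = 119×9.81×cos 18.3° + 336×sin 18.3° = 1214 N.
Along the incline, the net driving force (taking up-slope positive) is P cos θ − m g sin θ = 319 − 366.6 = -47.54 N, so equilibrium requires friction f = 47.54 N (up-slope).
The limit of static friction is μ_s N = 728.3 N.
Since 47.54 N is within the 728.3 N limit, the machine part stays put and friction is exactly 47.5 N.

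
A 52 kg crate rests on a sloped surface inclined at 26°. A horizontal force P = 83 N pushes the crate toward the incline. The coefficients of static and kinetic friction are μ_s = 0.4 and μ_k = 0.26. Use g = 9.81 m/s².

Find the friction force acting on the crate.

Normal direction: N = m g cos θ + P sin θ = 494.9 N.
Along the incline, the net driving force (taking up-slope positive) is P cos θ − m g sin θ = 74.6 − 223.6 = -149 N, so equilibrium requires friction f = 149 N (up-slope).
The limit of static friction is μ_s N = 198 N.
Since 149 N is within the 198 N limit, the crate stays put and friction is exactly 149 N.

f ≈ 149 N (up the incline)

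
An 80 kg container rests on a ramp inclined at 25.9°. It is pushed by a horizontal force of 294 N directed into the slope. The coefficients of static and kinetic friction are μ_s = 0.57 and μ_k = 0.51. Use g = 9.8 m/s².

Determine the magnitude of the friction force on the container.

Normal direction: N = m g cos θ + P sin θ = 833.7 N.
Along the incline, the net driving force (taking up-slope positive) is P cos θ − m g sin θ = 264.5 − 342.5 = -77.98 N, so equilibrium requires friction f = 77.98 N (up-slope).
The limit of static friction is μ_s N = 475.2 N.
Since 77.98 N is within the 475.2 N limit, the container stays put and friction is exactly 78 N.

f ≈ 78 N (up the incline)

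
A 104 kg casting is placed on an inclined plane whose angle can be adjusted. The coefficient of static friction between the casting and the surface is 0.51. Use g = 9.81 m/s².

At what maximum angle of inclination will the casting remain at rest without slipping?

At the slip threshold, m g sin θ = μ_s · m g cos θ, so tan θ = μ_s.
θ_max = arctan(0.51) = 27°.

θ_max ≈ 27°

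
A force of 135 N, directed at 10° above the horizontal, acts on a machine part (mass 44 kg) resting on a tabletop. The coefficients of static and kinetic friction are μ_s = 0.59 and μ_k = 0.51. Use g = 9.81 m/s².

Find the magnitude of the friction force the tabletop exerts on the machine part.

N = m g − P sin α = 431.6 − 135×sin 10° = 408.2 N.
Horizontally, friction must balance P cos α = 132.9 N.
μ_s N = 0.59 × 408.2 = 240.8 N.
Since 132.9 N does not exceed the limit, the machine part stays at rest and f = 133 N.

f ≈ 133 N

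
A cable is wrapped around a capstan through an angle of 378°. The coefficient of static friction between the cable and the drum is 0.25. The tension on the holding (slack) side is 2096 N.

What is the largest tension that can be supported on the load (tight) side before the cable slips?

T_max ≈ 10900 N

At impending slip the capstan equation gives T₂/T₁ = e^{μβ} with β in radians.
β = 378° × π/180 = 6.597 rad.
e^{μβ} = e^{0.25×6.597} = 5.204.
T₂ = T₁ · e^{μβ} = 2096 × 5.204 = 10900 N.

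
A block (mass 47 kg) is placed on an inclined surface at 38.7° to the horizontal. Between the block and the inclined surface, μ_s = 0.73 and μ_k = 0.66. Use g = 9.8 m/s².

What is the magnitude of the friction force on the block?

f ≈ 237 N (up the incline)

The normal reaction is N = m g cos θ = 359.5 N.
Along the slope the weight component is m g sin θ = 288 N; friction must supply exactly this, acting up-slope.
Static friction can supply at most μ_s N = 262.4 N.
|288| exceeds 262.4 N, so the block slips down-slope; friction is kinetic, f = μ_k N = 0.66×359.5 = 237 N.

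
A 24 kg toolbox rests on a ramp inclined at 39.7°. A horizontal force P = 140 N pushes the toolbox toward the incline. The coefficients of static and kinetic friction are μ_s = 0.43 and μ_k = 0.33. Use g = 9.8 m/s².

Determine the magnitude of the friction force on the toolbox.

f ≈ 42.5 N (up the incline)

The horizontal push has a component P sin θ into the surface, so N = m g cos θ + P sin θ = 181 + 89.43 = 270.4 N.
Along the incline, the net driving force (taking up-slope positive) is P cos θ − m g sin θ = 107.7 − 150.2 = -42.52 N, so equilibrium requires friction f = 42.52 N (up-slope).
The limit of static friction is μ_s N = 116.3 N.
Since 42.52 N is within the 116.3 N limit, the toolbox stays put and friction is exactly 42.5 N.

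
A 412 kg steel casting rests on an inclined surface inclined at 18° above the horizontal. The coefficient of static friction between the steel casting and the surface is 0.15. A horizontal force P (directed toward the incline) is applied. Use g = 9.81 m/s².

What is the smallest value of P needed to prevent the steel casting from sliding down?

The steel casting tends to slide down (tan θ > μ_s), so at the point of impending slip friction acts up-slope at its limit: f = μ_s N.
Perpendicular to the incline: N = m g cos θ + P sin θ.
Along the incline: P cos θ + μ_s N = m g sin θ, i.e. P cos θ + μ_s (m g cos θ + P sin θ) = m g sin θ.
Solving, P (cos θ + μ_s sin θ) = m g (sin θ − μ_s cos θ), so P = 4040×0.1664/0.9974 = 674 N.

P_min ≈ 674 N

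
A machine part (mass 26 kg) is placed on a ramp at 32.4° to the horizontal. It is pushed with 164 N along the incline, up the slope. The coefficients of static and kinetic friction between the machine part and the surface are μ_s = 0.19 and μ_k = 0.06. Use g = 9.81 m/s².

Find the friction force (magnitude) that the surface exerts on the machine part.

f ≈ 27.3 N (down the incline)

The normal reaction is N = m g cos θ = 215.4 N.
Parallel to the incline, ΣF = 0 gives f = m g sin θ − P = 136.7 − 164 = -27.33 N (up-slope positive).
Maximum static friction available: μ_s N = 0.19 × 215.4 = 40.92 N.
Since |-27.33| ≤ 40.92 N, static friction is sufficient; f equals the required value, not μ_s N.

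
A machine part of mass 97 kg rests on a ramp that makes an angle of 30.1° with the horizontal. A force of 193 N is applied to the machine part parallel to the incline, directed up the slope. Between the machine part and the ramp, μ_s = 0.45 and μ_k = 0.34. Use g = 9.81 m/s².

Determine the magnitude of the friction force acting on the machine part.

Normal force: N = m g cos θ = 97 × 9.81 × cos 30.1° = 823.3 N.
Parallel to the incline, ΣF = 0 gives f = m g sin θ − P = 477.2 − 193 = 284.2 N (up-slope positive).
Maximum static friction available: μ_s N = 0.45 × 823.3 = 370.5 N.
Since |284.2| ≤ 370.5 N, the machine part remains in static equilibrium and friction takes exactly the required value.

f ≈ 284 N (up the incline)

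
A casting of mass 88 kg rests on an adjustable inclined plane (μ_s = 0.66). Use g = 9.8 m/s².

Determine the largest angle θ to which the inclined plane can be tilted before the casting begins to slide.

At the slip threshold, m g sin θ = μ_s · m g cos θ, so tan θ = μ_s.
θ_max = arctan(0.66) = 33.4°.

θ_max ≈ 33.4°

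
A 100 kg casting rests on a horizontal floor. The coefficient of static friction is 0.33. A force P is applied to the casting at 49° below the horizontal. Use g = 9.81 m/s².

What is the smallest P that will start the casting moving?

P ≈ 795 N

N = m g + P sin α (the push presses the casting into the horizontal floor).
At impending slip, P cos α = μ_s N = μ_s (m g + P sin α).
Solving: P (cos α − μ_s sin α) = μ_s m g → P = 0.33×981/(cos 49° − 0.33 sin 49°) = 324/0.407 = 795 N.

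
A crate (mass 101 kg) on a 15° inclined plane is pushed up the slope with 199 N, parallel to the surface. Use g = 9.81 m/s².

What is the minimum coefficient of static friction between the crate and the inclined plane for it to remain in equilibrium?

N = m g cos θ = 957 N.
Friction must make up the shortfall along the incline: f = m g sin θ − P = 256.4 − 199 = 57.44 N.
At the threshold f = μ_s N, so μ_s,min = 57.44/957 = 0.06.

μ_s,min ≈ 0.06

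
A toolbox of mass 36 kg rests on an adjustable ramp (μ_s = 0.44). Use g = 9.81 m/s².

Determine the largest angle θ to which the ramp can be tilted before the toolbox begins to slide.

At the slip threshold, m g sin θ = μ_s · m g cos θ, so tan θ = μ_s.
θ_max = arctan(0.44) = 23.7°.

θ_max ≈ 23.7°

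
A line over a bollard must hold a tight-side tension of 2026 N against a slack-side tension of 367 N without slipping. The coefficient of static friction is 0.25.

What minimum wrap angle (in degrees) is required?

T₂/T₁ = e^{μβ} → β = ln(T₂/T₁)/μ.
β = ln(2026/367)/0.25 = 1.708/0.25 = 6.834 rad.
In degrees: β = 6.834 × 180/π = 392°.

β_min ≈ 392°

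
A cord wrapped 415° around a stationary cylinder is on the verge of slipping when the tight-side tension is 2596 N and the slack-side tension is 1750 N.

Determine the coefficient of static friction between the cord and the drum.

μ ≈ 0.0544

T₂/T₁ = e^{μβ} → μ = ln(T₂/T₁)/β.
β = 415° = 7.243 rad.
μ = ln(2596/1750)/7.243 = ln(1.483)/7.243 = 0.0544.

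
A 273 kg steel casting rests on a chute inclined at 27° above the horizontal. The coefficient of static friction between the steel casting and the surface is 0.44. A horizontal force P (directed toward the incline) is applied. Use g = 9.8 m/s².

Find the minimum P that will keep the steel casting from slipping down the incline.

The steel casting tends to slide down (tan θ > μ_s), so at the point of impending slip friction acts up-slope at its limit: f = μ_s N.
Perpendicular to the incline: N = m g cos θ + P sin θ.
Along the incline: P cos θ + μ_s N = m g sin θ, i.e. P cos θ + μ_s (m g cos θ + P sin θ) = m g sin θ.
Solving, P (cos θ + μ_s sin θ) = m g (sin θ − μ_s cos θ), so P = 2680×0.06195/1.091 = 152 N.

P_min ≈ 152 N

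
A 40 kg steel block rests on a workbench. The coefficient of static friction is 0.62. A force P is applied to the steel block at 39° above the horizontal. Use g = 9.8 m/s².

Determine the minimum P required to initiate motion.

N = m g − P sin α (the pull lifts the steel block).
At impending slip, P cos α = μ_s N = μ_s (m g − P sin α).
Solving: P (cos α + μ_s sin α) = μ_s m g → P = 0.62×392/(cos 39° + 0.62 sin 39°) = 243/1.167 = 208 N.

P ≈ 208 N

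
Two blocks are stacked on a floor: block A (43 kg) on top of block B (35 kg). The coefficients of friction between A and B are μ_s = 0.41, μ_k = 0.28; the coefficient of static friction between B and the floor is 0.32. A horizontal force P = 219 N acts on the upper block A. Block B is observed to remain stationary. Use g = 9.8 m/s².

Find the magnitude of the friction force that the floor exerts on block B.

Normal force at the A–B interface: N₁ = m_A g = 421.4 N.
Maximum static friction on A from B: μ_s N₁ = 0.41×421.4 = 172.8 N.
Since P = 219 N > 172.8 N, A slides on B; the A–B friction is kinetic: f₁ = μ_k N₁ = 0.28×421.4 = 118 N.
B experiences an equal 118 N forward from A (third law). B is in equilibrium, so the floor supplies f₂ = 118 N of static friction (limit μ_s(m_A+m_B)g = 244.6 N, not exceeded).

f ≈ 118 N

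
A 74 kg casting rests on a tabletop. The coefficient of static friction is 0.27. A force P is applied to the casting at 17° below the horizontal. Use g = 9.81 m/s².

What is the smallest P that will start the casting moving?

N = m g + P sin α (the push presses the casting into the tabletop).
At impending slip, P cos α = μ_s N = μ_s (m g + P sin α).
Solving: P (cos α − μ_s sin α) = μ_s m g → P = 0.27×726/(cos 17° − 0.27 sin 17°) = 196/0.8774 = 223 N.

P ≈ 223 N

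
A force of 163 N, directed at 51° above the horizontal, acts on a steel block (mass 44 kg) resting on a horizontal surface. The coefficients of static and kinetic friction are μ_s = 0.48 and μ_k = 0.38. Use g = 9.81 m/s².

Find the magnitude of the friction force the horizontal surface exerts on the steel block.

The vertical component of P reduces the normal force: N = m g − P sin α = 431.6 − 126.7 = 305 N.
For equilibrium, f = P cos α = 163×cos 51° = 102.6 N.
μ_s N = 0.48 × 305 = 146.4 N.
102.6 ≤ 146.4 N → static; friction equals the required 103 N.

f ≈ 103 N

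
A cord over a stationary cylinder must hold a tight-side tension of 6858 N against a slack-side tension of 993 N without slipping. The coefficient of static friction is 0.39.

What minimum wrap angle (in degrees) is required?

T₂/T₁ = e^{μβ} → β = ln(T₂/T₁)/μ.
β = ln(6858/993)/0.39 = 1.932/0.39 = 4.955 rad.
In degrees: β = 4.955 × 180/π = 284°.

β_min ≈ 284°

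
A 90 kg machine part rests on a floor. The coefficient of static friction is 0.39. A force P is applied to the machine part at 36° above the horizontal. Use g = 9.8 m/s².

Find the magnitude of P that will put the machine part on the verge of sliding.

N = m g − P sin α (the pull lifts the machine part).
At impending slip, P cos α = μ_s N = μ_s (m g − P sin α).
Solving: P (cos α + μ_s sin α) = μ_s m g → P = 0.39×882/(cos 36° + 0.39 sin 36°) = 344/1.038 = 331 N.

P ≈ 331 N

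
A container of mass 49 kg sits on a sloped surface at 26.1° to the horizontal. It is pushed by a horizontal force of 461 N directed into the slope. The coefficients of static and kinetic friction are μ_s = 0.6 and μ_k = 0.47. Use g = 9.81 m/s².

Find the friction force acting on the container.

f ≈ 203 N (down the incline)

The horizontal push has a component P sin θ into the surface, so N = m g cos θ + P sin θ = 431.7 + 202.8 = 634.5 N.
Along the incline, the net driving force (taking up-slope positive) is P cos θ − m g sin θ = 414 − 211.5 = 202.5 N, so equilibrium requires friction f = -202.5 N (down-slope).
Maximum static friction: μ_s N = 0.6 × 634.5 = 380.7 N.
|f_req| = 202.5 ≤ 380.7 N → the container is in equilibrium; friction equals the required value.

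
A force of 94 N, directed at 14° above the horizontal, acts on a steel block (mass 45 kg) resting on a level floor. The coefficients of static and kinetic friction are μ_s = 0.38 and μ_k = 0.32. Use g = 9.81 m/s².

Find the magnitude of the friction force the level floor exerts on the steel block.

The vertical component of P reduces the normal force: N = m g − P sin α = 441.5 − 22.74 = 418.7 N.
The horizontal driving force is P cos α = 91.21 N, so equilibrium needs friction f = 91.21 N.
μ_s N = 0.38 × 418.7 = 159.1 N.
91.21 ≤ 159.1 N → static; friction equals the required 91.2 N.

f ≈ 91.2 N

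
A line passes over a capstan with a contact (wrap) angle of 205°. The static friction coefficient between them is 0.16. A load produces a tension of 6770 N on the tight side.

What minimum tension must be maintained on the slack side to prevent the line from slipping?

T_min ≈ 3820 N

Capstan equation at impending slip: T_tight/T_slack = e^{μβ}.
β = 205° = 3.578 rad; e^{μβ} = e^{0.16×3.578} = 1.773.
T_slack = T_tight / e^{μβ} = 6770 / 1.773 = 3820 N.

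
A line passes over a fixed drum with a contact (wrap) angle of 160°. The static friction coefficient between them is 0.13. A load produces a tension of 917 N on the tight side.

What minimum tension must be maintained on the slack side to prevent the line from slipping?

Capstan equation at impending slip: T_tight/T_slack = e^{μβ}.
β = 160° = 2.793 rad; e^{μβ} = e^{0.13×2.793} = 1.438.
T_slack = T_tight / e^{μβ} = 917 / 1.438 = 638 N.

T_min ≈ 638 N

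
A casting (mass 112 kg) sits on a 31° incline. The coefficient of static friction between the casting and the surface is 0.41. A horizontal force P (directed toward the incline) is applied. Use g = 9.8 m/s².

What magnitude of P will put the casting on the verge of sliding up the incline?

P ≈ 1470 N

At impending motion up the slope, friction acts down-slope at its limit: f = μ_s N.
Perpendicular to the incline: N = m g cos θ + P sin θ.
Along the incline: P cos θ = m g sin θ + μ_s N = m g sin θ + μ_s (m g cos θ + P sin θ).
Solving, P (cos θ − μ_s sin θ) = m g (sin θ + μ_s cos θ), so P = 112×9.8×(sin 31° + 0.41 cos 31°)/(cos 31° − 0.41 sin 31°) = 1100×0.8665/0.646 = 1470 N.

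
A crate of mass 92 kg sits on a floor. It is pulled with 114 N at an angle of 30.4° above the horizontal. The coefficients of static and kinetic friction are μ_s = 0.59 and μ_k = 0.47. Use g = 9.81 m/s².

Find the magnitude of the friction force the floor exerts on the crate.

f ≈ 98.3 N

Vertical equilibrium gives N = m g − P sin α = 844.8 N.
For equilibrium, f = P cos α = 114×cos 30.4° = 98.33 N.
μ_s N = 0.59 × 844.8 = 498.5 N.
98.33 ≤ 498.5 N → static; friction equals the required 98.3 N.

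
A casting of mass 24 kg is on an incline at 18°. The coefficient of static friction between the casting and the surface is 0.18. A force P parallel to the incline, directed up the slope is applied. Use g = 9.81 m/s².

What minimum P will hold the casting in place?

P_min ≈ 32.4 N

The casting tends to slide down (tan θ > μ_s), so at the point of impending slip friction acts up-slope at its limit: f = μ_s N.
P is parallel to the surface, so N = m g cos θ = 224 N.
Along the incline: P + μ_s N = m g sin θ, so P = 72.8 − 0.18×224 = 32.4 N.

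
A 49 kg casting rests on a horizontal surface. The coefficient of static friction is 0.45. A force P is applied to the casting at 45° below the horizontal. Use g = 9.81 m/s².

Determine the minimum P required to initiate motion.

N = m g + P sin α (the push presses the casting into the horizontal surface).
At impending slip, P cos α = μ_s N = μ_s (m g + P sin α).
Solving: P (cos α − μ_s sin α) = μ_s m g → P = 0.45×481/(cos 45° − 0.45 sin 45°) = 216/0.3889 = 556 N.

P ≈ 556 N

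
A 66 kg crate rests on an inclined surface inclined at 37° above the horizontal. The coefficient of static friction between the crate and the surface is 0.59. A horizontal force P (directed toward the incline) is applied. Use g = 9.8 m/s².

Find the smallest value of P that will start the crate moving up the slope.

P ≈ 1560 N

At impending motion up the slope, friction acts down-slope at its limit: f = μ_s N.
Perpendicular to the incline: N = m g cos θ + P sin θ.
Along the incline: P cos θ = m g sin θ + μ_s N = m g sin θ + μ_s (m g cos θ + P sin θ).
Solving, P (cos θ − μ_s sin θ) = m g (sin θ + μ_s cos θ), so P = 66×9.8×(sin 37° + 0.59 cos 37°)/(cos 37° − 0.59 sin 37°) = 647×1.073/0.4436 = 1560 N.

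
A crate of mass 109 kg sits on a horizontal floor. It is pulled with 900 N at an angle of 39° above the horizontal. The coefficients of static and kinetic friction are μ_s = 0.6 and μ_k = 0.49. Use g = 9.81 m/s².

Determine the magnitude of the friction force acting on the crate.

f ≈ 246 N

The vertical component of P reduces the normal force: N = m g − P sin α = 1069 − 566.4 = 502.9 N.
For equilibrium, f = P cos α = 900×cos 39° = 699.4 N.
The static-friction limit is μ_s N = 301.7 N.
The required friction exceeds μ_s N, so the crate moves and f = μ_k N = 246 N.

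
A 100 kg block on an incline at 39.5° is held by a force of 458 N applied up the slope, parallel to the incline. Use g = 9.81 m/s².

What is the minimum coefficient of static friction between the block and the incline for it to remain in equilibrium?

μ_s,min ≈ 0.219

N = m g cos θ = 757 N.
Friction must make up the shortfall along the incline: f = m g sin θ − P = 624 − 458 = 166 N.
At the threshold f = μ_s N, so μ_s,min = 166/757 = 0.219.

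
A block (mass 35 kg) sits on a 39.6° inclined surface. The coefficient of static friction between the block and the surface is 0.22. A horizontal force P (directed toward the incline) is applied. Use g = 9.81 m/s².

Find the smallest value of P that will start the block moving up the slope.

P ≈ 440 N

At impending motion up the slope, friction acts down-slope at its limit: f = μ_s N.
Perpendicular to the incline: N = m g cos θ + P sin θ.
Along the incline: P cos θ = m g sin θ + μ_s N = m g sin θ + μ_s (m g cos θ + P sin θ).
Solving, P (cos θ − μ_s sin θ) = m g (sin θ + μ_s cos θ), so P = 35×9.81×(sin 39.6° + 0.22 cos 39.6°)/(cos 39.6° − 0.22 sin 39.6°) = 343×0.8069/0.6303 = 440 N.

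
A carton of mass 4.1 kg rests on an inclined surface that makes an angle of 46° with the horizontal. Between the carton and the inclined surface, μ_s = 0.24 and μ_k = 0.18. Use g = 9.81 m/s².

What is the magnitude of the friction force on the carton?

f ≈ 5.03 N (up the incline)

The normal reaction is N = m g cos θ = 27.94 N.
For equilibrium along the incline, friction must balance the weight component: f = m g sin θ = 28.93 N up the slope.
Static friction can supply at most μ_s N = 6.706 N.
|28.93| exceeds 6.706 N, so the carton slips down-slope; friction is kinetic, f = μ_k N = 0.18×27.94 = 5.03 N.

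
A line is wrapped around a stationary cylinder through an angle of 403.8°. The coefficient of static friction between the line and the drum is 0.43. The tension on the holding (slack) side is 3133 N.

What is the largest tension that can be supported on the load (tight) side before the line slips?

T_max ≈ 64900 N

At impending slip the capstan equation gives T₂/T₁ = e^{μβ} with β in radians.
β = 403.8° × π/180 = 7.048 rad.
e^{μβ} = e^{0.43×7.048} = 20.71.
T₂ = T₁ · e^{μβ} = 3133 × 20.71 = 64900 N.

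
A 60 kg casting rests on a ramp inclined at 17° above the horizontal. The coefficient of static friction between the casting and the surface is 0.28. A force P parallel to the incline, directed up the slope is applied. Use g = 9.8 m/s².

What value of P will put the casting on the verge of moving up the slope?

P ≈ 329 N

At impending motion up the slope, friction acts down-slope at its limit: f = μ_s N.
P is parallel to the surface, so N = m g cos θ = 562 N.
Along the incline: P = m g sin θ + μ_s N = 172 + 0.28×562 = 329 N.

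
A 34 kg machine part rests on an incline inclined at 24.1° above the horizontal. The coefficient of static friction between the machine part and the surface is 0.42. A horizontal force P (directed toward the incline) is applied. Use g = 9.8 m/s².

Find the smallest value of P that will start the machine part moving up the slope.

P ≈ 356 N

At impending motion up the slope, friction acts down-slope at its limit: f = μ_s N.
Perpendicular to the incline: N = m g cos θ + P sin θ.
Along the incline: P cos θ = m g sin θ + μ_s N = m g sin θ + μ_s (m g cos θ + P sin θ).
Solving, P (cos θ − μ_s sin θ) = m g (sin θ + μ_s cos θ), so P = 34×9.8×(sin 24.1° + 0.42 cos 24.1°)/(cos 24.1° − 0.42 sin 24.1°) = 333×0.7917/0.7413 = 356 N.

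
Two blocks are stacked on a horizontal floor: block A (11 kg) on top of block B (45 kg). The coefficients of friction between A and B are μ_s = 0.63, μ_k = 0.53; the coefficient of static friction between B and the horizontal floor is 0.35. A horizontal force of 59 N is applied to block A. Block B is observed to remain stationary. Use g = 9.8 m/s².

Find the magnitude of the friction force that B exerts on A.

f ≈ 59 N

Normal force at the A–B interface: N₁ = m_A g = 107.8 N.
Maximum static friction on A from B: μ_s N₁ = 0.63×107.8 = 67.91 N.
P = 59 N is within that limit, so A and B move together (both at rest); the A–B friction is simply f₁ = P = 59 N.
By Newton's third law B feels 59 N forward from A. With B stationary, the floor's static friction on B balances it: f₂ = 59 N (well within μ_s(m_A+m_B)g = 192.1 N).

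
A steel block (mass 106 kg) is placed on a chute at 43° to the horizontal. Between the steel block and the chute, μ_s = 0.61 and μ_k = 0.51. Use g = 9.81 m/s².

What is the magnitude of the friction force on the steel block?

f ≈ 388 N (up the incline)

The normal reaction is N = m g cos θ = 760.5 N.
Along the slope the weight component is m g sin θ = 709.2 N; friction must supply exactly this, acting up-slope.
Static friction can supply at most μ_s N = 463.9 N.
|709.2| exceeds 463.9 N, so the steel block slips down-slope; friction is kinetic, f = μ_k N = 0.51×760.5 = 388 N.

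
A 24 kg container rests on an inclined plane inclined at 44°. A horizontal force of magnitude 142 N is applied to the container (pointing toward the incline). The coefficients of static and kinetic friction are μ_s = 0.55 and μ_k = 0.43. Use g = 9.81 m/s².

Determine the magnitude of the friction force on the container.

f ≈ 61.4 N (up the incline)

Normal direction: N = m g cos θ + P sin θ = 268 N.
Along the incline, the net driving force (taking up-slope positive) is P cos θ − m g sin θ = 102.1 − 163.6 = -61.4 N, so equilibrium requires friction f = 61.4 N (up-slope).
The limit of static friction is μ_s N = 147.4 N.
Since 61.4 N is within the 147.4 N limit, the container stays put and friction is exactly 61.4 N.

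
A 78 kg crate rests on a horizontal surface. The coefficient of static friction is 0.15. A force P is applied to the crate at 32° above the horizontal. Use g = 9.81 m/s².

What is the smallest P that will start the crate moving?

N = m g − P sin α (the pull lifts the crate).
At impending slip, P cos α = μ_s N = μ_s (m g − P sin α).
Solving: P (cos α + μ_s sin α) = μ_s m g → P = 0.15×765/(cos 32° + 0.15 sin 32°) = 115/0.9275 = 124 N.

P ≈ 124 N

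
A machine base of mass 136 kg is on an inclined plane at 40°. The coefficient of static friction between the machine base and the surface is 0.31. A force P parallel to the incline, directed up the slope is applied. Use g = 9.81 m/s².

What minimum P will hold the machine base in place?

P_min ≈ 541 N

The machine base tends to slide down (tan θ > μ_s), so at the point of impending slip friction acts up-slope at its limit: f = μ_s N.
P is parallel to the surface, so N = m g cos θ = 1020 N.
Along the incline: P + μ_s N = m g sin θ, so P = 858 − 0.31×1020 = 541 N.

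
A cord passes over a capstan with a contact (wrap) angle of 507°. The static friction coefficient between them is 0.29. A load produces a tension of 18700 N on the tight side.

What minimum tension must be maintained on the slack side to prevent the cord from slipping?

Capstan equation at impending slip: T_tight/T_slack = e^{μβ}.
β = 507° = 8.849 rad; e^{μβ} = e^{0.29×8.849} = 13.02.
T_slack = T_tight / e^{μβ} = 18700 / 13.02 = 1440 N.

T_min ≈ 1440 N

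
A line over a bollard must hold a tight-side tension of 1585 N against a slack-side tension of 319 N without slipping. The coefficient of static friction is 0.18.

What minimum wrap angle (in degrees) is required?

β_min ≈ 510°

T₂/T₁ = e^{μβ} → β = ln(T₂/T₁)/μ.
β = ln(1585/319)/0.18 = 1.603/0.18 = 8.906 rad.
In degrees: β = 8.906 × 180/π = 510°.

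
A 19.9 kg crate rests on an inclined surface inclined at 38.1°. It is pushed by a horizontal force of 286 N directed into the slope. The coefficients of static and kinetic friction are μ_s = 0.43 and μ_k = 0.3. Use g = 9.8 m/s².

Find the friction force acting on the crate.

Normal direction: N = m g cos θ + P sin θ = 329.9 N.
Along the incline, the net driving force (taking up-slope positive) is P cos θ − m g sin θ = 225.1 − 120.3 = 104.7 N, so equilibrium requires friction f = -104.7 N (down-slope).
Maximum static friction: μ_s N = 0.43 × 329.9 = 141.9 N.
|f_req| = 104.7 ≤ 141.9 N → the crate is in equilibrium; friction equals the required value.

f ≈ 105 N (down the incline)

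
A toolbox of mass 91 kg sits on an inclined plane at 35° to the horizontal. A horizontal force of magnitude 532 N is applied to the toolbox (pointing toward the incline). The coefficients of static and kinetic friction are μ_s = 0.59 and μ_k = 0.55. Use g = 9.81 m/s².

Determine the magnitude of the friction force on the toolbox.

Normal direction: N = m g cos θ + P sin θ = 1036 N.
Parallel to the incline: P cos θ − m g sin θ = 435.8 − 512 = -76.25 N; the friction needed to balance this is 76.25 N acting up the slope.
The limit of static friction is μ_s N = 611.5 N.
|f_req| = 76.25 ≤ 611.5 N → the toolbox is in equilibrium; friction equals the required value.

f ≈ 76.2 N (up the incline)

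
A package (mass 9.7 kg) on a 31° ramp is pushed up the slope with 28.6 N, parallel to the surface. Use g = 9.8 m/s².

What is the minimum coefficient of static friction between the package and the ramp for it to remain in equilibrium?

μ_s,min ≈ 0.25

N = m g cos θ = 81.48 N.
Friction must make up the shortfall along the incline: f = m g sin θ − P = 48.96 − 28.6 = 20.36 N.
At the threshold f = μ_s N, so μ_s,min = 20.36/81.48 = 0.25.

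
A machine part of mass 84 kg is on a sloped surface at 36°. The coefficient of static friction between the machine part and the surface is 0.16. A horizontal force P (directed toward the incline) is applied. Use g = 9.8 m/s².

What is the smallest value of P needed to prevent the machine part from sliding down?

The machine part tends to slide down (tan θ > μ_s), so at the point of impending slip friction acts up-slope at its limit: f = μ_s N.
Perpendicular to the incline: N = m g cos θ + P sin θ.
Along the incline: P cos θ + μ_s N = m g sin θ, i.e. P cos θ + μ_s (m g cos θ + P sin θ) = m g sin θ.
Solving, P (cos θ + μ_s sin θ) = m g (sin θ − μ_s cos θ), so P = 823×0.4583/0.9031 = 418 N.

P_min ≈ 418 N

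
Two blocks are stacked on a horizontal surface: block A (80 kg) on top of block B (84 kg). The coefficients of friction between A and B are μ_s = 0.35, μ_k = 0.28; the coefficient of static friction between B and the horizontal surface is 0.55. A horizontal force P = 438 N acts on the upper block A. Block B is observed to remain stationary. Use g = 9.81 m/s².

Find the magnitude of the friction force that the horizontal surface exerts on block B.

f ≈ 220 N

Normal force at the A–B interface: N₁ = m_A g = 784.8 N.
Maximum static friction on A from B: μ_s N₁ = 0.35×784.8 = 274.7 N.
P = 438 N exceeds that limit, so A slips over B and the interface friction becomes kinetic: f₁ = μ_k N₁ = 0.28×784.8 = 220 N.
By Newton's third law B feels 220 N forward from A. With B stationary, the floor's static friction on B balances it: f₂ = 220 N (well within μ_s(m_A+m_B)g = 884.9 N).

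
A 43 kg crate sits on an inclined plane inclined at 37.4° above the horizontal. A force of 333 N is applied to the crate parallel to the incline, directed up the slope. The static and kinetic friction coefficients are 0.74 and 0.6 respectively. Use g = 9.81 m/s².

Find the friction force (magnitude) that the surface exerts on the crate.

Normal force: N = m g cos θ = 43 × 9.81 × cos 37.4° = 335.1 N.
The friction needed for equilibrium is m g sin θ − P = 256.2 − 333 = -76.79 N, measured positive up-slope.
The static-friction ceiling is μ_s N = 0.74 × 335.1 = 248 N.
Since |-76.79| ≤ 248 N, static friction is sufficient; f equals the required value, not μ_s N.

f ≈ 76.8 N (down the incline)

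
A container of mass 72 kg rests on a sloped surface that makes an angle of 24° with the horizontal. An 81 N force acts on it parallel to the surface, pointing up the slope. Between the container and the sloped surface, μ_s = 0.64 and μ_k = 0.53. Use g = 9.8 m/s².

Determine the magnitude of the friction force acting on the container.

The normal reaction is N = m g cos θ = 644.6 N.
The friction needed for equilibrium is m g sin θ − P = 287 − 81 = 206 N, measured positive up-slope.
Maximum static friction available: μ_s N = 0.64 × 644.6 = 412.5 N.
Since |206| ≤ 412.5 N, the container remains in static equilibrium and friction takes exactly the required value.

f ≈ 206 N (up the incline)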